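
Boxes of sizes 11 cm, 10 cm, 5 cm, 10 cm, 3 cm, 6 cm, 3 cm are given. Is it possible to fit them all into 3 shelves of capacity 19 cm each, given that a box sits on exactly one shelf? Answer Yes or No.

A valid assignment using 3 shelves:
  shelf 1: 11 + 6 = 17
  shelf 2: 10 + 5 + 3 = 18
  shelf 3: 10 + 3 = 13
Every load is within 19 cm, so 3 shelves suffice.

Yes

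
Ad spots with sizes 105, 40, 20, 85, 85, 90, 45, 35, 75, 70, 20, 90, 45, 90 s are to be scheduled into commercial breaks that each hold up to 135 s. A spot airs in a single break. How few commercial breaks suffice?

Total = 105 + 90 + 90 + 90 + 85 + 85 + 75 + 70 + 45 + 45 + 40 + 35 + 20 + 20 = 895 s.
Lower bound: ⌈895/135⌉ = 7 commercial breaks.
Also, 8 ad spots each exceed 135/2 s, and no two of those can share a break, so at least 8 commercial breaks are needed.
A packing using 8 commercial breaks:
  break 1: 105 + 20 = 125
  break 2: 90 + 45 = 135
  break 3: 90 + 45 = 135
  break 4: 90 + 40 = 130
  break 5: 85 + 35 = 120
  break 6: 85 + 20 = 105
  break 7: 75 = 75
  break 8: 70 = 70
This matches the lower bound, so 8 is optimal.

8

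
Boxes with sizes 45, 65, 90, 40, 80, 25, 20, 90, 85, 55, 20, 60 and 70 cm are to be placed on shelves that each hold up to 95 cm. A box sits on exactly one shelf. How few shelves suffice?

Total = 90 + 90 + 85 + 80 + 70 + 65 + 60 + 55 + 45 + 40 + 25 + 20 + 20 = 745 cm.
Lower bound: ⌈745/95⌉ = 8 shelves.
A packing using 9 shelves:
  shelf 1: 90 = 90
  shelf 2: 90 = 90
  shelf 3: 85 = 85
  shelf 4: 80 = 80
  shelf 5: 70 + 25 = 95
  shelf 6: 65 + 20 = 85
  shelf 7: 60 + 20 = 80
  shelf 8: 55 + 40 = 95
  shelf 9: 45 = 45
No arrangement into 8 shelves stays within capacity, so 9 is optimal.

9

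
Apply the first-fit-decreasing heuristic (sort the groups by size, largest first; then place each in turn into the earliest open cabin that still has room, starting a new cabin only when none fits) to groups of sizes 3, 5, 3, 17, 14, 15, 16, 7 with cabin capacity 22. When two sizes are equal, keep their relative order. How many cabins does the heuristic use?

4

Sorted descending: 17, 16, 15, 14, 7, 5, 3, 3.
  17 → cabin 1 (new)  [load 17/22]
  16 → cabin 2 (new)  [load 16/22]
  15 → cabin 3 (new)  [load 15/22]
  14 → cabin 4 (new)  [load 14/22]
  7 → cabin 3  [load 22/22]
  5 → cabin 1  [load 22/22]
  3 → cabin 2  [load 19/22]
  3 → cabin 2  [load 22/22]
4 cabins opened.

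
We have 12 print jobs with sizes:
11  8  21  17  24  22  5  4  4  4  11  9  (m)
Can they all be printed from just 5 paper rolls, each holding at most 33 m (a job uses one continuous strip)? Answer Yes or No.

Yes

A valid assignment using 5 paper rolls:
  roll 1: 24 + 9 = 33
  roll 2: 22 + 11 = 33
  roll 3: 21 + 11 = 32
  roll 4: 17 + 8 + 5 = 30
  roll 5: 4 + 4 + 4 = 12
Every load is within 33 m, so 5 paper rolls suffice.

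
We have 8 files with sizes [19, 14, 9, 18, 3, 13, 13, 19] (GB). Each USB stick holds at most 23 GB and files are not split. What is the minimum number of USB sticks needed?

6

Total = 19 + 19 + 18 + 14 + 13 + 13 + 9 + 3 = 108 GB.
Lower bound: ⌈108/23⌉ = 5 USB sticks.
Also, 6 files each exceed 23/2 GB, and no two of those can share a USB stick, so at least 6 USB sticks are needed.
A packing using 6 USB sticks:
  USB stick 1: 19 + 3 = 22
  USB stick 2: 19 = 19
  USB stick 3: 18 = 18
  USB stick 4: 14 + 9 = 23
  USB stick 5: 13 = 13
  USB stick 6: 13 = 13
This matches the lower bound, so 6 is optimal.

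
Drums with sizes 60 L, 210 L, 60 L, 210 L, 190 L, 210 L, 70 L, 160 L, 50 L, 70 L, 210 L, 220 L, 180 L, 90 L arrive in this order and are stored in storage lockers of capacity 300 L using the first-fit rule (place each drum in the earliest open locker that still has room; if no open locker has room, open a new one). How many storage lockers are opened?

  60 → locker 1 (new)  [load 60/300]
  210 → locker 1  [load 270/300]
  60 → locker 2 (new)  [load 60/300]
  210 → locker 2  [load 270/300]
  190 → locker 3 (new)  [load 190/300]
  210 → locker 4 (new)  [load 210/300]
  70 → locker 3  [load 260/300]
  160 → locker 5 (new)  [load 160/300]
  50 → locker 4  [load 260/300]
  70 → locker 5  [load 230/300]
  210 → locker 6 (new)  [load 210/300]
  220 → locker 7 (new)  [load 220/300]
  180 → locker 8 (new)  [load 180/300]
  90 → locker 6  [load 300/300]
8 storage lockers opened.

8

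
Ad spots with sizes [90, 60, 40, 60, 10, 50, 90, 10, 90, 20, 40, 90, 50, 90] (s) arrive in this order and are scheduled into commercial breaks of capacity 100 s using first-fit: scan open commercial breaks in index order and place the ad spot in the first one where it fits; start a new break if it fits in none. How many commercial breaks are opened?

  90 → break 1 (new)  [load 90/100]
  60 → break 2 (new)  [load 60/100]
  40 → break 2  [load 100/100]
  60 → break 3 (new)  [load 60/100]
  10 → break 1  [load 100/100]
  50 → break 4 (new)  [load 50/100]
  90 → break 5 (new)  [load 90/100]
  10 → break 3  [load 70/100]
  90 → break 6 (new)  [load 90/100]
  20 → break 3  [load 90/100]
  40 → break 4  [load 90/100]
  90 → break 7 (new)  [load 90/100]
  50 → break 8 (new)  [load 50/100]
  90 → break 9 (new)  [load 90/100]
9 commercial breaks opened.

9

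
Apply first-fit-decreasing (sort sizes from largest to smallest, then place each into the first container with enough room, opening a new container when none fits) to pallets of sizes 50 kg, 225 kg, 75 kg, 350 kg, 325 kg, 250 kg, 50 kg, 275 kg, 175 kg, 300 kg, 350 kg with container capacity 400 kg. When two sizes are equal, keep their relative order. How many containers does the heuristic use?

Sorted descending: 350, 350, 325, 300, 275, 250, 225, 175, 75, 50, 50.
  350 → container 1 (new)  [load 350/400]
  350 → container 2 (new)  [load 350/400]
  325 → container 3 (new)  [load 325/400]
  300 → container 4 (new)  [load 300/400]
  275 → container 5 (new)  [load 275/400]
  250 → container 6 (new)  [load 250/400]
  225 → container 7 (new)  [load 225/400]
  175 → container 7  [load 400/400]
  75 → container 3  [load 400/400]
  50 → container 1  [load 400/400]
  50 → container 2  [load 400/400]
7 containers opened.

7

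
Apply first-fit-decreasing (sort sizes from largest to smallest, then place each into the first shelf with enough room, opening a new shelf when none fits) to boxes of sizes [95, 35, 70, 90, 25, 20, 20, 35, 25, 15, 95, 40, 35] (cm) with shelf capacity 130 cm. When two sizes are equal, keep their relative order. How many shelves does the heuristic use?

Sorted descending: 95, 95, 90, 70, 40, 35, 35, 35, 25, 25, 20, 20, 15.
  95 → shelf 1 (new)  [load 95/130]
  95 → shelf 2 (new)  [load 95/130]
  90 → shelf 3 (new)  [load 90/130]
  70 → shelf 4 (new)  [load 70/130]
  40 → shelf 3  [load 130/130]
  35 → shelf 1  [load 130/130]
  35 → shelf 2  [load 130/130]
  35 → shelf 4  [load 105/130]
  25 → shelf 4  [load 130/130]
  25 → shelf 5 (new)  [load 25/130]
  20 → shelf 5  [load 45/130]
  20 → shelf 5  [load 65/130]
  15 → shelf 5  [load 80/130]
5 shelves opened.

5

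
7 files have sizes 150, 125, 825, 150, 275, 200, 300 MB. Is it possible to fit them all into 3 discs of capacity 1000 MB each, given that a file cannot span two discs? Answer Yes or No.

A valid assignment using 3 discs:
  disc 1: 825 + 150 = 975
  disc 2: 300 + 275 + 200 + 150 = 925
  disc 3: 125 = 125
Every load is within 1000 MB, so 3 discs suffice.

Yes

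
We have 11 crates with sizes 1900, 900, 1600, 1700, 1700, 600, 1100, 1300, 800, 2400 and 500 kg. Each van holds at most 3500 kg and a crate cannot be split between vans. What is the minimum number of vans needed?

5

Total = 2400 + 1900 + 1700 + 1700 + 1600 + 1300 + 1100 + 900 + 800 + 600 + 500 = 14500 kg.
Lower bound: ⌈14500/3500⌉ = 5 vans.
A packing using 5 vans:
  van 1: 2400 + 1100 = 3500
  van 2: 1900 + 1600 = 3500
  van 3: 1700 + 1700 = 3400
  van 4: 1300 + 900 + 800 + 500 = 3500
  van 5: 600 = 600
This matches the lower bound, so 5 is optimal.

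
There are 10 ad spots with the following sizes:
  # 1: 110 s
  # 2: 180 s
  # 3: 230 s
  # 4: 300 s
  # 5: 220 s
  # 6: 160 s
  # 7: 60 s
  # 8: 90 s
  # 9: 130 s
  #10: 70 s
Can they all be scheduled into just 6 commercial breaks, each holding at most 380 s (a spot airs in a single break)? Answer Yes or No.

A valid assignment using 5 commercial breaks:
  break 1: 300 + 70 = 370
  break 2: 230 + 130 = 360
  break 3: 220 + 160 = 380
  break 4: 180 + 110 + 90 = 380
  break 5: 60 = 60
That uses only 5 ≤ 6, so 6 commercial breaks are enough.

Yes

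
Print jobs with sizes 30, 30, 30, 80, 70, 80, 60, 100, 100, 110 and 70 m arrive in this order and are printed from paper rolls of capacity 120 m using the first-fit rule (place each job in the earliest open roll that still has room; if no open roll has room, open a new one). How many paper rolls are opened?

  30 → roll 1 (new)  [load 30/120]
  30 → roll 1  [load 60/120]
  30 → roll 1  [load 90/120]
  80 → roll 2 (new)  [load 80/120]
  70 → roll 3 (new)  [load 70/120]
  80 → roll 4 (new)  [load 80/120]
  60 → roll 5 (new)  [load 60/120]
  100 → roll 6 (new)  [load 100/120]
  100 → roll 7 (new)  [load 100/120]
  110 → roll 8 (new)  [load 110/120]
  70 → roll 9 (new)  [load 70/120]
9 paper rolls opened.

9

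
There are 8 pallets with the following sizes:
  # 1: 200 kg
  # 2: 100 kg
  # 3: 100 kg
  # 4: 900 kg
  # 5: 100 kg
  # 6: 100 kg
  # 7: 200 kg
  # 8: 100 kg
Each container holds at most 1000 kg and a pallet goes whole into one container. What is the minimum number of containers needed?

Total = 900 + 200 + 200 + 100 + 100 + 100 + 100 + 100 = 1800 kg.
Lower bound: ⌈1800/1000⌉ = 2 containers.
A packing using 2 containers:
  container 1: 900 + 100 = 1000
  container 2: 200 + 200 + 100 + 100 + 100 + 100 = 800
This matches the lower bound, so 2 is optimal.

2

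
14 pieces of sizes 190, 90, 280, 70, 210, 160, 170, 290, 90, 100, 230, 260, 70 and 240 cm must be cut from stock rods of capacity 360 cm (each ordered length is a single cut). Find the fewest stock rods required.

Total = 290 + 280 + 260 + 240 + 230 + 210 + 190 + 170 + 160 + 100 + 90 + 90 + 70 + 70 = 2450 cm.
Lower bound: ⌈2450/360⌉ = 7 stock rods.
A packing using 8 stock rods:
  stock rod 1: 290 + 70 = 360
  stock rod 2: 280 + 70 = 350
  stock rod 3: 260 + 100 = 360
  stock rod 4: 240 + 90 = 330
  stock rod 5: 230 + 90 = 320
  stock rod 6: 210 = 210
  stock rod 7: 190 + 170 = 360
  stock rod 8: 160 = 160
No arrangement into 7 stock rods stays within capacity, so 8 is optimal.

8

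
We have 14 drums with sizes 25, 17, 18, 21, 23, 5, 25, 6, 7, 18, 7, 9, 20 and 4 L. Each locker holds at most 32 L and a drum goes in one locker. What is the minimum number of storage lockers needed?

8

Total = 25 + 25 + 23 + 21 + 20 + 18 + 18 + 17 + 9 + 7 + 7 + 6 + 5 + 4 = 205 L.
Lower bound: ⌈205/32⌉ = 7 storage lockers.
Also, 8 drums each exceed 16 L, and no two of those can share a locker, so at least 8 storage lockers are needed.
A packing using 8 storage lockers:
  locker 1: 25 + 7 = 32
  locker 2: 25 + 7 = 32
  locker 3: 23 + 9 = 32
  locker 4: 21 + 6 + 5 = 32
  locker 5: 20 + 4 = 24
  locker 6: 18 = 18
  locker 7: 18 = 18
  locker 8: 17 = 17
This matches the lower bound, so 8 is optimal.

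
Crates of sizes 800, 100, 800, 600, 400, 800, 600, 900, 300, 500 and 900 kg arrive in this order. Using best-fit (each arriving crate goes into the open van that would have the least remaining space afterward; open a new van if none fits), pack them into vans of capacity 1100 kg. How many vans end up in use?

  800 → van 1 (new)  [load 800/1100]
  100 → van 1  [load 900/1100]
  800 → van 2 (new)  [load 800/1100]
  600 → van 3 (new)  [load 600/1100]
  400 → van 3  [load 1000/1100]
  800 → van 4 (new)  [load 800/1100]
  600 → van 5 (new)  [load 600/1100]
  900 → van 6 (new)  [load 900/1100]
  300 → van 2  [load 1100/1100]
  500 → van 5  [load 1100/1100]
  900 → van 7 (new)  [load 900/1100]
7 vans opened.

7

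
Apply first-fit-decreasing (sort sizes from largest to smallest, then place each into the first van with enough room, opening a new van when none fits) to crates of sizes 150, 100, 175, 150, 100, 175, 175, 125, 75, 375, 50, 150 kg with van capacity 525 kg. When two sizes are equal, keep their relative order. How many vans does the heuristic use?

Sorted descending: 375, 175, 175, 175, 150, 150, 150, 125, 100, 100, 75, 50.
  375 → van 1 (new)  [load 375/525]
  175 → van 2 (new)  [load 175/525]
  175 → van 2  [load 350/525]
  175 → van 2  [load 525/525]
  150 → van 1  [load 525/525]
  150 → van 3 (new)  [load 150/525]
  150 → van 3  [load 300/525]
  125 → van 3  [load 425/525]
  100 → van 3  [load 525/525]
  100 → van 4 (new)  [load 100/525]
  75 → van 4  [load 175/525]
  50 → van 4  [load 225/525]
4 vans opened.

4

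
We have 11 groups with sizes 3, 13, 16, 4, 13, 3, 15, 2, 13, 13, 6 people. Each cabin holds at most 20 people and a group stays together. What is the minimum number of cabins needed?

6

Total = 16 + 15 + 13 + 13 + 13 + 13 + 6 + 4 + 3 + 3 + 2 = 101 people.
Lower bound: ⌈101/20⌉ = 6 cabins.
A packing using 6 cabins:
  cabin 1: 16 + 4 = 20
  cabin 2: 15 + 3 + 2 = 20
  cabin 3: 13 + 6 = 19
  cabin 4: 13 + 3 = 16
  cabin 5: 13 = 13
  cabin 6: 13 = 13
This matches the lower bound, so 6 is optimal.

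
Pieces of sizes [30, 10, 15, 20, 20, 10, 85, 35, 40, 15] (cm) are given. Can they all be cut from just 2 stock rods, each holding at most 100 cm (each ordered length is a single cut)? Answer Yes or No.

Total = 280 cm; ⌈280/100⌉ = 3.
At least 3 stock rods are required, but only 2 are allowed.

No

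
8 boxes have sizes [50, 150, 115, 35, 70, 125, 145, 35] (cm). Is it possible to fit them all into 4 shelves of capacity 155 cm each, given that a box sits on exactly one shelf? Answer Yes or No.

No

Total = 725 cm; ⌈725/155⌉ = 5.
At least 5 shelves are required, but only 4 are allowed.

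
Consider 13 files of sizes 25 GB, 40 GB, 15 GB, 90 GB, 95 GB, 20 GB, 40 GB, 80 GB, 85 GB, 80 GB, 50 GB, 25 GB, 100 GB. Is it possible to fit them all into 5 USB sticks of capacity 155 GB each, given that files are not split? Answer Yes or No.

Total = 745 GB; ⌈745/155⌉ = 5.
6 files each exceed half the capacity and cannot share a USB stick, forcing at least 6 USB sticks.
At least 6 USB sticks are required, but only 5 are allowed.

No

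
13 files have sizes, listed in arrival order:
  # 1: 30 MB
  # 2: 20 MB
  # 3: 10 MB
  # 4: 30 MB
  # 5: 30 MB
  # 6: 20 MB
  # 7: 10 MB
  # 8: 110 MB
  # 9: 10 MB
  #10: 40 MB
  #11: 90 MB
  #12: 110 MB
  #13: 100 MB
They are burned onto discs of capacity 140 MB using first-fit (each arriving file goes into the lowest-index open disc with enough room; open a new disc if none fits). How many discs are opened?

5

  30 → disc 1 (new)  [load 30/140]
  20 → disc 1  [load 50/140]
  10 → disc 1  [load 60/140]
  30 → disc 1  [load 90/140]
  30 → disc 1  [load 120/140]
  20 → disc 1  [load 140/140]
  10 → disc 2 (new)  [load 10/140]
  110 → disc 2  [load 120/140]
  10 → disc 2  [load 130/140]
  40 → disc 3 (new)  [load 40/140]
  90 → disc 3  [load 130/140]
  110 → disc 4 (new)  [load 110/140]
  100 → disc 5 (new)  [load 100/140]
5 discs opened.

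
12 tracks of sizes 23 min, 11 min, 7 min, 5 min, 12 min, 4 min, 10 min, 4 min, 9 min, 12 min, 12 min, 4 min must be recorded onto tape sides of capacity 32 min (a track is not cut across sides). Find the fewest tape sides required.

Total = 23 + 12 + 12 + 12 + 11 + 10 + 9 + 7 + 5 + 4 + 4 + 4 = 113 min.
Lower bound: ⌈113/32⌉ = 4 tape sides.
A packing using 4 tape sides:
  side 1: 23 + 9 = 32
  side 2: 12 + 12 + 7 = 31
  side 3: 12 + 11 + 5 + 4 = 32
  side 4: 10 + 4 + 4 = 18
This matches the lower bound, so 4 is optimal.

4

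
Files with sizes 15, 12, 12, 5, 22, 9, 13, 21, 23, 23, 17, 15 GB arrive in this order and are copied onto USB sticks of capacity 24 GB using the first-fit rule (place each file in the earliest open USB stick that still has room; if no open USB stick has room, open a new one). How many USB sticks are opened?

9

  15 → USB stick 1 (new)  [load 15/24]
  12 → USB stick 2 (new)  [load 12/24]
  12 → USB stick 2  [load 24/24]
  5 → USB stick 1  [load 20/24]
  22 → USB stick 3 (new)  [load 22/24]
  9 → USB stick 4 (new)  [load 9/24]
  13 → USB stick 4  [load 22/24]
  21 → USB stick 5 (new)  [load 21/24]
  23 → USB stick 6 (new)  [load 23/24]
  23 → USB stick 7 (new)  [load 23/24]
  17 → USB stick 8 (new)  [load 17/24]
  15 → USB stick 9 (new)  [load 15/24]
9 USB sticks opened.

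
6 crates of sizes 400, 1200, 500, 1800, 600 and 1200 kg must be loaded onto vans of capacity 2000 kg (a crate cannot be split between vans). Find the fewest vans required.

Total = 1800 + 1200 + 1200 + 600 + 500 + 400 = 5700 kg.
Lower bound: ⌈5700/2000⌉ = 3 vans.
A packing using 4 vans:
  van 1: 1800 = 1800
  van 2: 1200 + 600 = 1800
  van 3: 1200 + 500 = 1700
  van 4: 400 = 400
No arrangement into 3 vans stays within capacity, so 4 is optimal.

4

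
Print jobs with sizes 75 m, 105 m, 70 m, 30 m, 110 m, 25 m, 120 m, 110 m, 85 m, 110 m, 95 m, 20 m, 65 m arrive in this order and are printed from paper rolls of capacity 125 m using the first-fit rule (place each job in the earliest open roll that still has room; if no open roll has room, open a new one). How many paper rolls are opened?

10

  75 → roll 1 (new)  [load 75/125]
  105 → roll 2 (new)  [load 105/125]
  70 → roll 3 (new)  [load 70/125]
  30 → roll 1  [load 105/125]
  110 → roll 4 (new)  [load 110/125]
  25 → roll 3  [load 95/125]
  120 → roll 5 (new)  [load 120/125]
  110 → roll 6 (new)  [load 110/125]
  85 → roll 7 (new)  [load 85/125]
  110 → roll 8 (new)  [load 110/125]
  95 → roll 9 (new)  [load 95/125]
  20 → roll 1  [load 125/125]
  65 → roll 10 (new)  [load 65/125]
10 paper rolls opened.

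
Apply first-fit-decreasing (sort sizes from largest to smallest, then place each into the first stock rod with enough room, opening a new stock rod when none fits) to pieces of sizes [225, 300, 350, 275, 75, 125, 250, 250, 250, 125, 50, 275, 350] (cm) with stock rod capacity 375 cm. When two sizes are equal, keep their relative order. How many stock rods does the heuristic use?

Sorted descending: 350, 350, 300, 275, 275, 250, 250, 250, 225, 125, 125, 75, 50.
  350 → stock rod 1 (new)  [load 350/375]
  350 → stock rod 2 (new)  [load 350/375]
  300 → stock rod 3 (new)  [load 300/375]
  275 → stock rod 4 (new)  [load 275/375]
  275 → stock rod 5 (new)  [load 275/375]
  250 → stock rod 6 (new)  [load 250/375]
  250 → stock rod 7 (new)  [load 250/375]
  250 → stock rod 8 (new)  [load 250/375]
  225 → stock rod 9 (new)  [load 225/375]
  125 → stock rod 6  [load 375/375]
  125 → stock rod 7  [load 375/375]
  75 → stock rod 3  [load 375/375]
  50 → stock rod 4  [load 325/375]
9 stock rods opened.

9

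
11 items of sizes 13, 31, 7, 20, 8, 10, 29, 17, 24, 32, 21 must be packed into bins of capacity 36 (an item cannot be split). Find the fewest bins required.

Total = 32 + 31 + 29 + 24 + 21 + 20 + 17 + 13 + 10 + 8 + 7 = 212.
Lower bound: ⌈212/36⌉ = 6 bins.
A packing using 7 bins:
  bin 1: 32 = 32
  bin 2: 31 = 31
  bin 3: 29 + 7 = 36
  bin 4: 24 + 10 = 34
  bin 5: 21 + 13 = 34
  bin 6: 20 + 8 = 28
  bin 7: 17 = 17
No arrangement into 6 bins stays within capacity, so 7 is optimal.

7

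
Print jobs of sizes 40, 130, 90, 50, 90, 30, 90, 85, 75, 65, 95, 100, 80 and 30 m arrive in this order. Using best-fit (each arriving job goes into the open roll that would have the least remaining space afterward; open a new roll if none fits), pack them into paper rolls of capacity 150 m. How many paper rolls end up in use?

  40 → roll 1 (new)  [load 40/150]
  130 → roll 2 (new)  [load 130/150]
  90 → roll 1  [load 130/150]
  50 → roll 3 (new)  [load 50/150]
  90 → roll 3  [load 140/150]
  30 → roll 4 (new)  [load 30/150]
  90 → roll 4  [load 120/150]
  85 → roll 5 (new)  [load 85/150]
  75 → roll 6 (new)  [load 75/150]
  65 → roll 5  [load 150/150]
  95 → roll 7 (new)  [load 95/150]
  100 → roll 8 (new)  [load 100/150]
  80 → roll 9 (new)  [load 80/150]
  30 → roll 4  [load 150/150]
9 paper rolls opened.

9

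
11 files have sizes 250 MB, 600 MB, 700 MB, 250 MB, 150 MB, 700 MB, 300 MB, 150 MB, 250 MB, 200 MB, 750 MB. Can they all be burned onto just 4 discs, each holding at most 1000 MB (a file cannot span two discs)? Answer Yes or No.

No

Total = 4300 MB; ⌈4300/1000⌉ = 5.
At least 5 discs are required, but only 4 are allowed.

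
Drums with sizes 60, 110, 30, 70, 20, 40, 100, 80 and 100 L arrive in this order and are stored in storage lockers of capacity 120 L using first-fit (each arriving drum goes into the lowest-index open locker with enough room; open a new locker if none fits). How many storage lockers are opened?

6

  60 → locker 1 (new)  [load 60/120]
  110 → locker 2 (new)  [load 110/120]
  30 → locker 1  [load 90/120]
  70 → locker 3 (new)  [load 70/120]
  20 → locker 1  [load 110/120]
  40 → locker 3  [load 110/120]
  100 → locker 4 (new)  [load 100/120]
  80 → locker 5 (new)  [load 80/120]
  100 → locker 6 (new)  [load 100/120]
6 storage lockers opened.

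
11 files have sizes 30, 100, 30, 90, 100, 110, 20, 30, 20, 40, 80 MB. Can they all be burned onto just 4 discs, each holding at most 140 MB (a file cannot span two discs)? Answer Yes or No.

No

Total = 650 MB; ⌈650/140⌉ = 5.
At least 5 discs are required, but only 4 are allowed.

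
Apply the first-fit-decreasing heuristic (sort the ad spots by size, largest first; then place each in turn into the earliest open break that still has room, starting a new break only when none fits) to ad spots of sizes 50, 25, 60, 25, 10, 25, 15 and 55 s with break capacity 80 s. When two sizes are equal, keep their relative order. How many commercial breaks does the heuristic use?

4

Sorted descending: 60, 55, 50, 25, 25, 25, 15, 10.
  60 → break 1 (new)  [load 60/80]
  55 → break 2 (new)  [load 55/80]
  50 → break 3 (new)  [load 50/80]
  25 → break 2  [load 80/80]
  25 → break 3  [load 75/80]
  25 → break 4 (new)  [load 25/80]
  15 → break 1  [load 75/80]
  10 → break 4  [load 35/80]
4 commercial breaks opened.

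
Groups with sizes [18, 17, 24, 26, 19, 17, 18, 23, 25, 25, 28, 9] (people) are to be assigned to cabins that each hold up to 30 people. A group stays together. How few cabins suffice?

11

Total = 28 + 26 + 25 + 25 + 24 + 23 + 19 + 18 + 18 + 17 + 17 + 9 = 249 people.
Lower bound: ⌈249/30⌉ = 9 cabins.
Also, 11 groups each exceed 15 people, and no two of those can share a cabin, so at least 11 cabins are needed.
A packing using 11 cabins:
  cabin 1: 28 = 28
  cabin 2: 26 = 26
  cabin 3: 25 = 25
  cabin 4: 25 = 25
  cabin 5: 24 = 24
  cabin 6: 23 = 23
  cabin 7: 19 + 9 = 28
  cabin 8: 18 = 18
  cabin 9: 18 = 18
  cabin 10: 17 = 17
  cabin 11: 17 = 17
This matches the lower bound, so 11 is optimal.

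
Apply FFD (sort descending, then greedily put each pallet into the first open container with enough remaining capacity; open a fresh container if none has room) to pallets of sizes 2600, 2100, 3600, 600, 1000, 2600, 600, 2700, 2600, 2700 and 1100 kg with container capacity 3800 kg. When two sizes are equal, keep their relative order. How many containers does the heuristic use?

Sorted descending: 3600, 2700, 2700, 2600, 2600, 2600, 2100, 1100, 1000, 600, 600.
  3600 → container 1 (new)  [load 3600/3800]
  2700 → container 2 (new)  [load 2700/3800]
  2700 → container 3 (new)  [load 2700/3800]
  2600 → container 4 (new)  [load 2600/3800]
  2600 → container 5 (new)  [load 2600/3800]
  2600 → container 6 (new)  [load 2600/3800]
  2100 → container 7 (new)  [load 2100/3800]
  1100 → container 2  [load 3800/3800]
  1000 → container 3  [load 3700/3800]
  600 → container 4  [load 3200/3800]
  600 → container 4  [load 3800/3800]
7 containers opened.

7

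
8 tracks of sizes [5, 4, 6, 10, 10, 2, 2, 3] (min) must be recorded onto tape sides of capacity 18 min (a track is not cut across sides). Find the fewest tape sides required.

3

Total = 10 + 10 + 6 + 5 + 4 + 3 + 2 + 2 = 42 min.
Lower bound: ⌈42/18⌉ = 3 tape sides.
A packing using 3 tape sides:
  side 1: 10 + 6 + 2 = 18
  side 2: 10 + 5 + 3 = 18
  side 3: 4 + 2 = 6
This matches the lower bound, so 3 is optimal.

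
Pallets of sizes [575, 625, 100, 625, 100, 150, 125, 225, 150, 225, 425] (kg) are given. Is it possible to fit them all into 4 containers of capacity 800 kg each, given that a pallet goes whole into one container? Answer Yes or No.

No

Total = 3325 kg; ⌈3325/800⌉ = 5.
At least 5 containers are required, but only 4 are allowed.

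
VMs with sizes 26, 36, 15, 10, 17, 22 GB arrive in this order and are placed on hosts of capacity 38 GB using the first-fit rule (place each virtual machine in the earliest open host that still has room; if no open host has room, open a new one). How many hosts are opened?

4

  26 → host 1 (new)  [load 26/38]
  36 → host 2 (new)  [load 36/38]
  15 → host 3 (new)  [load 15/38]
  10 → host 1  [load 36/38]
  17 → host 3  [load 32/38]
  22 → host 4 (new)  [load 22/38]
4 hosts opened.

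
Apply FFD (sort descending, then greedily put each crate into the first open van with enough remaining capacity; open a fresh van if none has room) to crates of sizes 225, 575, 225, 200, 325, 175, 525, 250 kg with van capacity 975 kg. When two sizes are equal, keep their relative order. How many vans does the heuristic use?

Sorted descending: 575, 525, 325, 250, 225, 225, 200, 175.
  575 → van 1 (new)  [load 575/975]
  525 → van 2 (new)  [load 525/975]
  325 → van 1  [load 900/975]
  250 → van 2  [load 775/975]
  225 → van 3 (new)  [load 225/975]
  225 → van 3  [load 450/975]
  200 → van 2  [load 975/975]
  175 → van 3  [load 625/975]
3 vans opened.

3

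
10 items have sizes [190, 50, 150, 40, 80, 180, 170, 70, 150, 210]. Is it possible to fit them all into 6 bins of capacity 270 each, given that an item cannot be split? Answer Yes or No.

Yes

A valid assignment using 6 bins:
  bin 1: 210 + 50 = 260
  bin 2: 190 + 80 = 270
  bin 3: 180 + 70 = 250
  bin 4: 170 + 40 = 210
  bin 5: 150 = 150
  bin 6: 150 = 150
Every load is within 270, so 6 bins suffice.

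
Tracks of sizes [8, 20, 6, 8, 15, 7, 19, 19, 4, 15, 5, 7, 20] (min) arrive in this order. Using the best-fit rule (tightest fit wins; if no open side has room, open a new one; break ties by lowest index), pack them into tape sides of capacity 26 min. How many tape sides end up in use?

  8 → side 1 (new)  [load 8/26]
  20 → side 2 (new)  [load 20/26]
  6 → side 2  [load 26/26]
  8 → side 1  [load 16/26]
  15 → side 3 (new)  [load 15/26]
  7 → side 1  [load 23/26]
  19 → side 4 (new)  [load 19/26]
  19 → side 5 (new)  [load 19/26]
  4 → side 4  [load 23/26]
  15 → side 6 (new)  [load 15/26]
  5 → side 5  [load 24/26]
  7 → side 3  [load 22/26]
  20 → side 7 (new)  [load 20/26]
7 tape sides opened.

7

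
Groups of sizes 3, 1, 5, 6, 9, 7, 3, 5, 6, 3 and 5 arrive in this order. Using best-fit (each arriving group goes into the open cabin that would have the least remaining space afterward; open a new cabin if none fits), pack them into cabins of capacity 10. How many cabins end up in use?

6

  3 → cabin 1 (new)  [load 3/10]
  1 → cabin 1  [load 4/10]
  5 → cabin 1  [load 9/10]
  6 → cabin 2 (new)  [load 6/10]
  9 → cabin 3 (new)  [load 9/10]
  7 → cabin 4 (new)  [load 7/10]
  3 → cabin 4  [load 10/10]
  5 → cabin 5 (new)  [load 5/10]
  6 → cabin 6 (new)  [load 6/10]
  3 → cabin 2  [load 9/10]
  5 → cabin 5  [load 10/10]
6 cabins opened.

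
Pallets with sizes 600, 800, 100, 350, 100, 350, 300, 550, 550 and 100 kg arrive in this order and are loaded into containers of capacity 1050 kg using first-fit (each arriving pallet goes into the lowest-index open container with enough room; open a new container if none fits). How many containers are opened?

5

  600 → container 1 (new)  [load 600/1050]
  800 → container 2 (new)  [load 800/1050]
  100 → container 1  [load 700/1050]
  350 → container 1  [load 1050/1050]
  100 → container 2  [load 900/1050]
  350 → container 3 (new)  [load 350/1050]
  300 → container 3  [load 650/1050]
  550 → container 4 (new)  [load 550/1050]
  550 → container 5 (new)  [load 550/1050]
  100 → container 2  [load 1000/1050]
5 containers opened.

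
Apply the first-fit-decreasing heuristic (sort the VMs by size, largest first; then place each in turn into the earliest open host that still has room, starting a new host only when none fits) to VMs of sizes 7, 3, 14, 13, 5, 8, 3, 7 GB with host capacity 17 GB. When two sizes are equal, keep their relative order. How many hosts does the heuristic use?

Sorted descending: 14, 13, 8, 7, 7, 5, 3, 3.
  14 → host 1 (new)  [load 14/17]
  13 → host 2 (new)  [load 13/17]
  8 → host 3 (new)  [load 8/17]
  7 → host 3  [load 15/17]
  7 → host 4 (new)  [load 7/17]
  5 → host 4  [load 12/17]
  3 → host 1  [load 17/17]
  3 → host 2  [load 16/17]
4 hosts opened.

4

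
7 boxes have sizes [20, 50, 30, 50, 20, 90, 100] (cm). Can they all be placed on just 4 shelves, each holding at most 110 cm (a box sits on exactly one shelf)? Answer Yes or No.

A valid assignment using 4 shelves:
  shelf 1: 100 = 100
  shelf 2: 90 + 20 = 110
  shelf 3: 50 + 50 = 100
  shelf 4: 30 + 20 = 50
Every load is within 110 cm, so 4 shelves suffice.

Yes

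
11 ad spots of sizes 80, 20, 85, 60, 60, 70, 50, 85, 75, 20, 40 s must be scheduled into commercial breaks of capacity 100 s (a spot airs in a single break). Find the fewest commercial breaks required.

8

Total = 85 + 85 + 80 + 75 + 70 + 60 + 60 + 50 + 40 + 20 + 20 = 645 s.
Lower bound: ⌈645/100⌉ = 7 commercial breaks.
A packing using 8 commercial breaks:
  break 1: 85 = 85
  break 2: 85 = 85
  break 3: 80 + 20 = 100
  break 4: 75 + 20 = 95
  break 5: 70 = 70
  break 6: 60 + 40 = 100
  break 7: 60 = 60
  break 8: 50 = 50
No arrangement into 7 commercial breaks stays within capacity, so 8 is optimal.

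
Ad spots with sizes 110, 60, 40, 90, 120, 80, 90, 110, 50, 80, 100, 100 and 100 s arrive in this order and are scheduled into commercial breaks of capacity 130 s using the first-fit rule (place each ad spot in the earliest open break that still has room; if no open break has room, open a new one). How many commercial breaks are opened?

11

  110 → break 1 (new)  [load 110/130]
  60 → break 2 (new)  [load 60/130]
  40 → break 2  [load 100/130]
  90 → break 3 (new)  [load 90/130]
  120 → break 4 (new)  [load 120/130]
  80 → break 5 (new)  [load 80/130]
  90 → break 6 (new)  [load 90/130]
  110 → break 7 (new)  [load 110/130]
  50 → break 5  [load 130/130]
  80 → break 8 (new)  [load 80/130]
  100 → break 9 (new)  [load 100/130]
  100 → break 10 (new)  [load 100/130]
  100 → break 11 (new)  [load 100/130]
11 commercial breaks opened.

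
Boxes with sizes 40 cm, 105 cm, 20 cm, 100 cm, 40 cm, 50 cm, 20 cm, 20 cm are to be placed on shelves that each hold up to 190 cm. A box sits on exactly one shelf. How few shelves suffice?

3

Total = 105 + 100 + 50 + 40 + 40 + 20 + 20 + 20 = 395 cm.
Lower bound: ⌈395/190⌉ = 3 shelves.
A packing using 3 shelves:
  shelf 1: 105 + 50 + 20 = 175
  shelf 2: 100 + 40 + 40 = 180
  shelf 3: 20 + 20 = 40
This matches the lower bound, so 3 is optimal.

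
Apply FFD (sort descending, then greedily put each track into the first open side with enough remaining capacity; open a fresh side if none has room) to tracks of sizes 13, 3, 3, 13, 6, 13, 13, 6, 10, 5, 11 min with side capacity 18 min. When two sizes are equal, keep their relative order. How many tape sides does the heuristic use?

6

Sorted descending: 13, 13, 13, 13, 11, 10, 6, 6, 5, 3, 3.
  13 → side 1 (new)  [load 13/18]
  13 → side 2 (new)  [load 13/18]
  13 → side 3 (new)  [load 13/18]
  13 → side 4 (new)  [load 13/18]
  11 → side 5 (new)  [load 11/18]
  10 → side 6 (new)  [load 10/18]
  6 → side 5  [load 17/18]
  6 → side 6  [load 16/18]
  5 → side 1  [load 18/18]
  3 → side 2  [load 16/18]
  3 → side 3  [load 16/18]
6 tape sides opened.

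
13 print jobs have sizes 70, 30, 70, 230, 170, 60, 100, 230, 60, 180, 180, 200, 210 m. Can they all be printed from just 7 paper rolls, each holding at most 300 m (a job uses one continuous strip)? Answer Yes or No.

Yes

A valid assignment using 7 paper rolls:
  roll 1: 230 + 70 = 300
  roll 2: 230 + 70 = 300
  roll 3: 210 + 60 + 30 = 300
  roll 4: 200 + 100 = 300
  roll 5: 180 + 60 = 240
  roll 6: 180 = 180
  roll 7: 170 = 170
Every load is within 300 m, so 7 paper rolls suffice.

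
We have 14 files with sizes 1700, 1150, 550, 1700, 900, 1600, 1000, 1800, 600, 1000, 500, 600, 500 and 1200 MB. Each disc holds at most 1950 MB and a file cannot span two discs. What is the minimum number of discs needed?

9

Total = 1800 + 1700 + 1700 + 1600 + 1200 + 1150 + 1000 + 1000 + 900 + 600 + 600 + 550 + 500 + 500 = 14800 MB.
Lower bound: ⌈14800/1950⌉ = 8 discs.
A packing using 9 discs:
  disc 1: 1800 = 1800
  disc 2: 1700 = 1700
  disc 3: 1700 = 1700
  disc 4: 1600 = 1600
  disc 5: 1200 + 600 = 1800
  disc 6: 1150 + 600 = 1750
  disc 7: 1000 + 900 = 1900
  disc 8: 1000 + 550 = 1550
  disc 9: 500 + 500 = 1000
No arrangement into 8 discs stays within capacity, so 9 is optimal.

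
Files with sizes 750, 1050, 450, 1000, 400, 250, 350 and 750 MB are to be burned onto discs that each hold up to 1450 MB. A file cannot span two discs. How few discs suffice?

Total = 1050 + 1000 + 750 + 750 + 450 + 400 + 350 + 250 = 5000 MB.
Lower bound: ⌈5000/1450⌉ = 4 discs.
A packing using 4 discs:
  disc 1: 1050 + 400 = 1450
  disc 2: 1000 + 450 = 1450
  disc 3: 750 + 350 + 250 = 1350
  disc 4: 750 = 750
This matches the lower bound, so 4 is optimal.

4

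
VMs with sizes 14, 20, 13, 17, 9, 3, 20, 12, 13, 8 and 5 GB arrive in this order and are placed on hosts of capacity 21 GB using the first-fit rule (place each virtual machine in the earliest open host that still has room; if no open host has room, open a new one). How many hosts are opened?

7

  14 → host 1 (new)  [load 14/21]
  20 → host 2 (new)  [load 20/21]
  13 → host 3 (new)  [load 13/21]
  17 → host 4 (new)  [load 17/21]
  9 → host 5 (new)  [load 9/21]
  3 → host 1  [load 17/21]
  20 → host 6 (new)  [load 20/21]
  12 → host 5  [load 21/21]
  13 → host 7 (new)  [load 13/21]
  8 → host 3  [load 21/21]
  5 → host 7  [load 18/21]
7 hosts opened.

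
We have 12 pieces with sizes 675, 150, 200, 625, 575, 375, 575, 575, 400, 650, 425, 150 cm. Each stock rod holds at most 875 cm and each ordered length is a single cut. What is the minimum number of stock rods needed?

Total = 675 + 650 + 625 + 575 + 575 + 575 + 425 + 400 + 375 + 200 + 150 + 150 = 5375 cm.
Lower bound: ⌈5375/875⌉ = 7 stock rods.
A packing using 8 stock rods:
  stock rod 1: 675 + 200 = 875
  stock rod 2: 650 + 150 = 800
  stock rod 3: 625 + 150 = 775
  stock rod 4: 575 = 575
  stock rod 5: 575 = 575
  stock rod 6: 575 = 575
  stock rod 7: 425 + 400 = 825
  stock rod 8: 375 = 375
No arrangement into 7 stock rods stays within capacity, so 8 is optimal.

8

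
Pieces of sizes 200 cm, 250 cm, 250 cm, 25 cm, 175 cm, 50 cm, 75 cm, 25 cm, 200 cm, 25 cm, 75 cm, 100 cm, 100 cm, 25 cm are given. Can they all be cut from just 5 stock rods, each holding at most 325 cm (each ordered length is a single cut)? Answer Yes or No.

Yes

A valid assignment using 5 stock rods:
  stock rod 1: 250 + 75 = 325
  stock rod 2: 250 + 75 = 325
  stock rod 3: 200 + 100 + 25 = 325
  stock rod 4: 200 + 100 + 25 = 325
  stock rod 5: 175 + 50 + 25 + 25 = 275
Every load is within 325 cm, so 5 stock rods suffice.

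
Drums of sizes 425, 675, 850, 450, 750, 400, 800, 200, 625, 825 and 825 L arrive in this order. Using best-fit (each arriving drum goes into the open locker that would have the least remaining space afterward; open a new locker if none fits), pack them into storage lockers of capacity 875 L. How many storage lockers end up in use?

9

  425 → locker 1 (new)  [load 425/875]
  675 → locker 2 (new)  [load 675/875]
  850 → locker 3 (new)  [load 850/875]
  450 → locker 1  [load 875/875]
  750 → locker 4 (new)  [load 750/875]
  400 → locker 5 (new)  [load 400/875]
  800 → locker 6 (new)  [load 800/875]
  200 → locker 2  [load 875/875]
  625 → locker 7 (new)  [load 625/875]
  825 → locker 8 (new)  [load 825/875]
  825 → locker 9 (new)  [load 825/875]
9 storage lockers opened.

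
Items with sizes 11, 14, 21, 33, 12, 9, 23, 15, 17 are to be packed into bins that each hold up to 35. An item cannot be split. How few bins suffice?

5

Total = 33 + 23 + 21 + 17 + 15 + 14 + 12 + 11 + 9 = 155.
Lower bound: ⌈155/35⌉ = 5 bins.
A packing using 5 bins:
  bin 1: 33 = 33
  bin 2: 23 + 12 = 35
  bin 3: 21 + 14 = 35
  bin 4: 17 + 15 = 32
  bin 5: 11 + 9 = 20
This matches the lower bound, so 5 is optimal.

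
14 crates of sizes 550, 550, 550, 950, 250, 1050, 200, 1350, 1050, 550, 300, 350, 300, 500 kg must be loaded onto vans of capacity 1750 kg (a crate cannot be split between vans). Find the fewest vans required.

Total = 1350 + 1050 + 1050 + 950 + 550 + 550 + 550 + 550 + 500 + 350 + 300 + 300 + 250 + 200 = 8500 kg.
Lower bound: ⌈8500/1750⌉ = 5 vans.
A packing using 5 vans:
  van 1: 1350 + 350 = 1700
  van 2: 1050 + 550 = 1600
  van 3: 1050 + 500 + 200 = 1750
  van 4: 950 + 550 + 250 = 1750
  van 5: 550 + 550 + 300 + 300 = 1700
This matches the lower bound, so 5 is optimal.

5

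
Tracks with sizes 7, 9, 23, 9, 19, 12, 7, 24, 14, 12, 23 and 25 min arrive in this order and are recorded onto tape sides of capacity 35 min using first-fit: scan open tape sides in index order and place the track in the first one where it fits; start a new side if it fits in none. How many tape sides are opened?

  7 → side 1 (new)  [load 7/35]
  9 → side 1  [load 16/35]
  23 → side 2 (new)  [load 23/35]
  9 → side 1  [load 25/35]
  19 → side 3 (new)  [load 19/35]
  12 → side 2  [load 35/35]
  7 → side 1  [load 32/35]
  24 → side 4 (new)  [load 24/35]
  14 → side 3  [load 33/35]
  12 → side 5 (new)  [load 12/35]
  23 → side 5  [load 35/35]
  25 → side 6 (new)  [load 25/35]
6 tape sides opened.

6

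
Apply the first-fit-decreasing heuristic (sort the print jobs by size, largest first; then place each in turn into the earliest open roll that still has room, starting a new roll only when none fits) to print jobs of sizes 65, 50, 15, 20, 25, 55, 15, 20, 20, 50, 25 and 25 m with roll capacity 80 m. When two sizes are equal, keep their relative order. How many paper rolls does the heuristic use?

5

Sorted descending: 65, 55, 50, 50, 25, 25, 25, 20, 20, 20, 15, 15.
  65 → roll 1 (new)  [load 65/80]
  55 → roll 2 (new)  [load 55/80]
  50 → roll 3 (new)  [load 50/80]
  50 → roll 4 (new)  [load 50/80]
  25 → roll 2  [load 80/80]
  25 → roll 3  [load 75/80]
  25 → roll 4  [load 75/80]
  20 → roll 5 (new)  [load 20/80]
  20 → roll 5  [load 40/80]
  20 → roll 5  [load 60/80]
  15 → roll 1  [load 80/80]
  15 → roll 5  [load 75/80]
5 paper rolls opened.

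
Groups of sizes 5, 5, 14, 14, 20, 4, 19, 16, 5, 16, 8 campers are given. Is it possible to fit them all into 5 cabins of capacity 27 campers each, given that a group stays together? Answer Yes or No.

Total = 126 campers; ⌈126/27⌉ = 5.
6 groups each exceed half the capacity and cannot share a cabin, forcing at least 6 cabins.
At least 6 cabins are required, but only 5 are allowed.

No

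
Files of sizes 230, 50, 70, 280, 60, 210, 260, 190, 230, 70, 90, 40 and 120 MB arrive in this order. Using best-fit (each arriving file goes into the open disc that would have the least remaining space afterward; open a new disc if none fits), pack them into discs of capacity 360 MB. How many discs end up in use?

  230 → disc 1 (new)  [load 230/360]
  50 → disc 1  [load 280/360]
  70 → disc 1  [load 350/360]
  280 → disc 2 (new)  [load 280/360]
  60 → disc 2  [load 340/360]
  210 → disc 3 (new)  [load 210/360]
  260 → disc 4 (new)  [load 260/360]
  190 → disc 5 (new)  [load 190/360]
  230 → disc 6 (new)  [load 230/360]
  70 → disc 4  [load 330/360]
  90 → disc 6  [load 320/360]
  40 → disc 6  [load 360/360]
  120 → disc 3  [load 330/360]
6 discs opened.

6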